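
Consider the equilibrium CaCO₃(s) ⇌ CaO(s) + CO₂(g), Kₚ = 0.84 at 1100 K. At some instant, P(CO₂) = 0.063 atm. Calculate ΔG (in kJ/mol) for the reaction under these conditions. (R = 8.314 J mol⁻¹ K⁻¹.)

ΔG = -23.7 kJ/mol

(CaCO₃, CaO are pure solids — omitted from Qₚ.)
Qₚ = P(CO₂) = 0.0630
ΔG = RT ln(Qₚ/Kₚ) = (8.314 J mol⁻¹ K⁻¹)(1100 K) × ln(0.0630/0.84)
   = (9.145 kJ/mol)(-2.590) = -23.7 kJ/mol
ΔG < 0, so the forward reaction is spontaneous (proceeds forward).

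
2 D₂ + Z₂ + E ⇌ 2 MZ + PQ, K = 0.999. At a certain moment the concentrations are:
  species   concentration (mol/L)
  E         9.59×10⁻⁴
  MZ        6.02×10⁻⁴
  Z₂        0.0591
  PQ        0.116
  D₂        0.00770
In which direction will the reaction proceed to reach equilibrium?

Q = [MZ]²·[PQ] / ([D₂]²·[Z₂]·[E]) = (6.02×10⁻⁴)²·(0.116) / ((0.00770)²·(0.0591)·(9.59×10⁻⁴)) = 12.5
Q = 12.5 > K = 0.999, so the reverse reaction proceeds.

to the left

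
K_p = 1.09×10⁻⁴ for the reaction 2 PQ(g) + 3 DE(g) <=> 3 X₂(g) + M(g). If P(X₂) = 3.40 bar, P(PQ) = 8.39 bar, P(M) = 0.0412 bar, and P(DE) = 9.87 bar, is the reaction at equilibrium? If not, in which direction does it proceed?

forward (toward products)

Q_p = P(X₂)³·P(M) / (P(PQ)²·P(DE)³) = (3.40)³·(0.0412) / ((8.39)²·(9.87)³) = 2.39×10⁻⁵
Q_p = 2.39×10⁻⁵ < K_p = 1.09×10⁻⁴, so the forward reaction proceeds.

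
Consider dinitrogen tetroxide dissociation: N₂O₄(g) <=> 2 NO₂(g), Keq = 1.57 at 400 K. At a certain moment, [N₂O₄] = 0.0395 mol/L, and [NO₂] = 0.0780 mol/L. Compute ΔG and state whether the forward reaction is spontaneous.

ΔG = -7.72 kJ/mol; the forward reaction is spontaneous

Q = [NO₂]² / [N₂O₄] = (0.0780)² / (0.0395) = 0.154
ΔG = RT ln(Q/Keq) = (8.314 J mol⁻¹ K⁻¹)(400 K) × ln(0.154/1.57)
   = (3.326 kJ/mol)(-2.322) = -7.72 kJ/mol
ΔG < 0, so the forward reaction is spontaneous (proceeds forward).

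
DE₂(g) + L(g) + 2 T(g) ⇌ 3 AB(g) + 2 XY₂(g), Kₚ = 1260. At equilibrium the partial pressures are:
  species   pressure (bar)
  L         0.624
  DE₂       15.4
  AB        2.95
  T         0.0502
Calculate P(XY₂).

P(XY₂) = 1.09 bar

At equilibrium, Kₚ = P(AB)³·P(XY₂)² / (P(DE₂)·P(L)·P(T)²) = 1260.
(2.95)³·(P(XY₂))² / ((15.4)·(0.624)·(0.0502)²) = 1260
P(XY₂)² = 1.19 ⇒ P(XY₂) = 1.09 bar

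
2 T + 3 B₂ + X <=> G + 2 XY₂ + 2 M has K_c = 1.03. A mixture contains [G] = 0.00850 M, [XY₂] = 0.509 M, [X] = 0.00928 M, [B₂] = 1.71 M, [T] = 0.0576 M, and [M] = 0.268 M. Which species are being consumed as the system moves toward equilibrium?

Q_c = [G]·[XY₂]²·[M]² / ([T]²·[B₂]³·[X]) = (0.00850)·(0.509)²·(0.268)² / ((0.0576)²·(1.71)³·(0.00928)) = 1.03
Q_c = 1.03 = K_c; the system is at equilibrium.

none (at equilibrium)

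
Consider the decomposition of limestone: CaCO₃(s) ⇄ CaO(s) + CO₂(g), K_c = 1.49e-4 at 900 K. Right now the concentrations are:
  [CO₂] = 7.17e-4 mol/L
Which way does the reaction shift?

in the reverse direction

(CaCO₃, CaO are pure solids — omitted from Q_c.)
Q_c = [CO₂] = 7.17e-4
Q_c = 7.17e-4 > K_c = 1.49e-4, so the reverse reaction proceeds.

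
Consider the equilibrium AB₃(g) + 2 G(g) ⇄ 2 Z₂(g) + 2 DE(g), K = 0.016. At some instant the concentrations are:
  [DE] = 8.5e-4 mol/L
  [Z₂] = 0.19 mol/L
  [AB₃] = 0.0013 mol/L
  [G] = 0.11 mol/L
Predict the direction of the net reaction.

Q = [Z₂]²·[DE]² / ([AB₃]·[G]²) = (0.19)²·(8.5e-4)² / ((0.0013)·(0.11)²) = 0.0017
Q = 0.0017 < K = 0.016, so the forward reaction proceeds.

toward products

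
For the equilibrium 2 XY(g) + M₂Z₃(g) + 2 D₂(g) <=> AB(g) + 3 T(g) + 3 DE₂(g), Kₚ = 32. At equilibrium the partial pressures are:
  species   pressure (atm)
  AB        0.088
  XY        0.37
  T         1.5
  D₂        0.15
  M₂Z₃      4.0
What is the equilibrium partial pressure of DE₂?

P(DE₂) = 1.1 atm

At equilibrium, Kₚ = P(AB)·P(T)³·P(DE₂)³ / (P(XY)²·P(M₂Z₃)·P(D₂)²) = 32.
(0.088)·(1.5)³·(P(DE₂))³ / ((0.37)²·(4.0)·(0.15)²) = 32
P(DE₂)³ = 1.33 ⇒ P(DE₂) = 1.1 atm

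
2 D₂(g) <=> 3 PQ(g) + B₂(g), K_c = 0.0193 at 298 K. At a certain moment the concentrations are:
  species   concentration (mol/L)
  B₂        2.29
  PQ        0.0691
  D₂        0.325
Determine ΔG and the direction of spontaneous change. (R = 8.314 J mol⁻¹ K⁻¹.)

ΔG = -2.46 kJ/mol; the forward reaction is spontaneous

Q_c = [PQ]³·[B₂] / [D₂]² = (0.0691)³·(2.29) / (0.325)² = 0.00715
ΔG = RT ln(Q_c/K_c) = (8.314 J mol⁻¹ K⁻¹)(298 K) × ln(0.00715/0.0193)
   = (2.478 kJ/mol)(-0.9930) = -2.46 kJ/mol
ΔG < 0, so the forward reaction is spontaneous (proceeds forward).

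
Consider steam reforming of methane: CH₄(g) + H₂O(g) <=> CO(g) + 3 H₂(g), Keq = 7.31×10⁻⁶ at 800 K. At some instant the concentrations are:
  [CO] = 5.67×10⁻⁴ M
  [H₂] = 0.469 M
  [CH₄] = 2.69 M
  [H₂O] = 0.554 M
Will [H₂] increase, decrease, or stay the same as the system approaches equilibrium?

decrease

Q = [CO]·[H₂]³ / ([CH₄]·[H₂O]) = (5.67×10⁻⁴)·(0.469)³ / ((2.69)·(0.554)) = 3.92×10⁻⁵
Q = 3.92×10⁻⁵ > Keq = 7.31×10⁻⁶: net reverse reaction.
H₂ is a product, so it decreases.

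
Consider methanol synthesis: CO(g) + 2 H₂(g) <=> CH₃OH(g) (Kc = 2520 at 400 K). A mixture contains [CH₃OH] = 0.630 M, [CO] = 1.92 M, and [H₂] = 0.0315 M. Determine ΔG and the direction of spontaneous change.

ΔG = -6.75 kJ/mol; the forward reaction is spontaneous

Qc = [CH₃OH] / ([CO]·[H₂]²) = (0.630) / ((1.92)·(0.0315)²) = 331
ΔG = RT ln(Qc/Kc) = (8.314 J mol⁻¹ K⁻¹)(400 K) × ln(331/2520)
   = (3.326 kJ/mol)(-2.030) = -6.75 kJ/mol
ΔG < 0, so the forward reaction is spontaneous (proceeds forward).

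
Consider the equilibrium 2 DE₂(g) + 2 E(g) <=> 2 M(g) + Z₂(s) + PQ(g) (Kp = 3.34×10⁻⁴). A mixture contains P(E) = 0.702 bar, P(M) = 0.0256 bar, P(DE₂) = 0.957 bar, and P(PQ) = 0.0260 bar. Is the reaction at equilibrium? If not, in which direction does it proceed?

(Z₂ is a pure solid — omitted from Qp.)
Qp = P(M)²·P(PQ) / (P(DE₂)²·P(E)²) = (0.0256)²·(0.0260) / ((0.957)²·(0.702)²) = 3.78×10⁻⁵
Qp = 3.78×10⁻⁵ < Kp = 3.34×10⁻⁴, so the forward reaction proceeds.

toward products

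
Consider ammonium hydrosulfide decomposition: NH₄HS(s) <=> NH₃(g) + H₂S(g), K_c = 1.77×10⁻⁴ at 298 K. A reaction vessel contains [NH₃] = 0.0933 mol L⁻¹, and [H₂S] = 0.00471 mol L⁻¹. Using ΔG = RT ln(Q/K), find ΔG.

ΔG = 2.25 kJ/mol

(NH₄HS is a pure solid — omitted from Q_c.)
Q_c = [NH₃]·[H₂S] = (0.0933)·(0.00471) = 4.39×10⁻⁴
ΔG = RT ln(Q_c/K_c) = (8.314 J mol⁻¹ K⁻¹)(298 K) × ln(4.39×10⁻⁴/1.77×10⁻⁴)
   = (2.478 kJ/mol)(0.9083) = 2.25 kJ/mol
ΔG > 0, so the forward reaction is non-spontaneous (proceeds in reverse).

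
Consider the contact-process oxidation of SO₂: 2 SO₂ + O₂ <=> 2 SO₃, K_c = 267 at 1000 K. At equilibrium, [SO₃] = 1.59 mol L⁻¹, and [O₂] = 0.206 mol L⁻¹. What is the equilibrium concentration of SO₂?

At equilibrium, K_c = [SO₃]² / ([SO₂]²·[O₂]) = 267.
(1.59)² / (([SO₂])²·(0.206)) = 267
[SO₂]² = 0.0460 ⇒ [SO₂] = 0.214 mol L⁻¹

[SO₂] = 0.214 mol L⁻¹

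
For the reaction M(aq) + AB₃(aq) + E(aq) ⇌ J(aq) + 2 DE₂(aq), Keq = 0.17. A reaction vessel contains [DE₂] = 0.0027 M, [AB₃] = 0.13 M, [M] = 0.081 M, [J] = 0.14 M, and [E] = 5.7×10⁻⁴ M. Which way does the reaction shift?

at equilibrium

Q = [J]·[DE₂]² / ([M]·[AB₃]·[E]) = (0.14)·(0.0027)² / ((0.081)·(0.13)·(5.7×10⁻⁴)) = 0.17
Q = 0.17 = Keq, so the system is already at equilibrium.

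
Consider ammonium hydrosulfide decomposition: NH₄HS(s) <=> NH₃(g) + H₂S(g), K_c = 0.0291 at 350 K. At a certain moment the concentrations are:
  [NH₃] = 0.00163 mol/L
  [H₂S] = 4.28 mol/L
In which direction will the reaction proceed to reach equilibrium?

in the forward direction

(NH₄HS is a pure solid — omitted from Q_c.)
Q_c = [NH₃]·[H₂S] = (0.00163)·(4.28) = 0.00698
Q_c = 0.00698 < K_c = 0.0291, so the forward reaction proceeds.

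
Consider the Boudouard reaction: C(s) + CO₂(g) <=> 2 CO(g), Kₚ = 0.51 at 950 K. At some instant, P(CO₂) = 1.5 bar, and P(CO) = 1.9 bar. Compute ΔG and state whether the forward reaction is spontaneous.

(C is a pure solid — omitted from Qₚ.)
Qₚ = P(CO)² / P(CO₂) = (1.9)² / (1.5) = 2.41
ΔG = RT ln(Qₚ/Kₚ) = (8.314 J mol⁻¹ K⁻¹)(950 K) × ln(2.41/0.51)
   = (7.898 kJ/mol)(1.553) = 12.3 kJ/mol
ΔG > 0, so the forward reaction is non-spontaneous (proceeds in reverse).

ΔG = 12.3 kJ/mol; the forward reaction is non-spontaneous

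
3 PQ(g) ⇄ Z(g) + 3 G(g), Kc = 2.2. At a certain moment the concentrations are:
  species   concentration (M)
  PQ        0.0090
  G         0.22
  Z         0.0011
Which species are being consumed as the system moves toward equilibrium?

Qc = [Z]·[G]³ / [PQ]³ = (0.0011)·(0.22)³ / (0.0090)³ = 16
Qc = 16 > Kc = 2.2: net reverse reaction.

Z, G (products)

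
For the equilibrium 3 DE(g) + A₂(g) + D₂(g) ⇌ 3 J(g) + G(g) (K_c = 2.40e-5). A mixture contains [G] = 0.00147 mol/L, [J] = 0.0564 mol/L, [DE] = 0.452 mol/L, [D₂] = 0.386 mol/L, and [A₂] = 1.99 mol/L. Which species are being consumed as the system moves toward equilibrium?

DE, A₂, D₂ (reactants)

Q_c = [J]³·[G] / ([DE]³·[A₂]·[D₂]) = (0.0564)³·(0.00147) / ((0.452)³·(1.99)·(0.386)) = 3.72e-6
Q_c = 3.72e-6 < K_c = 2.40e-5: net forward reaction.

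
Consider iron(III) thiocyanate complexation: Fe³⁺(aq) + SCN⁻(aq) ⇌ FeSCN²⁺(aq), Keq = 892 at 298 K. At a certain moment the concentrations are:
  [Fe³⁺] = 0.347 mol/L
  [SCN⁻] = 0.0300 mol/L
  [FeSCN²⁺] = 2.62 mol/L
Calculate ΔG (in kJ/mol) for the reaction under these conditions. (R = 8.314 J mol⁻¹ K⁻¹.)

Q = [FeSCN²⁺] / ([Fe³⁺]·[SCN⁻]) = (2.62) / ((0.347)·(0.0300)) = 252
ΔG = RT ln(Q/Keq) = (8.314 J mol⁻¹ K⁻¹)(298 K) × ln(252/892)
   = (2.478 kJ/mol)(-1.264) = -3.13 kJ/mol
ΔG < 0, so the forward reaction is spontaneous (proceeds forward).

ΔG = -3.13 kJ/mol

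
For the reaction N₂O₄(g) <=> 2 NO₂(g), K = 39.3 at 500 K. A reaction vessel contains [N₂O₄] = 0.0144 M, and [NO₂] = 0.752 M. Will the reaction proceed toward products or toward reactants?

Q = [NO₂]² / [N₂O₄] = (0.752)² / (0.0144) = 39.3
Q = 39.3 = K, so the system is already at equilibrium.

no net change (already at equilibrium)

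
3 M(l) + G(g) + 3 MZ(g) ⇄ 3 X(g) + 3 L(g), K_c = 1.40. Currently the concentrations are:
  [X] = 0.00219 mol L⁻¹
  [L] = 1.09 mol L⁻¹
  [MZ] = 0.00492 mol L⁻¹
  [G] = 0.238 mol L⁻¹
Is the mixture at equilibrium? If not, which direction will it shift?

(M is a pure liquid — omitted from Q_c.)
Q_c = [X]³·[L]³ / ([G]·[MZ]³) = (0.00219)³·(1.09)³ / ((0.238)·(0.00492)³) = 0.480
Q_c = 0.480 < K_c = 1.40: net forward reaction.

no; Q < K, reaction proceeds forward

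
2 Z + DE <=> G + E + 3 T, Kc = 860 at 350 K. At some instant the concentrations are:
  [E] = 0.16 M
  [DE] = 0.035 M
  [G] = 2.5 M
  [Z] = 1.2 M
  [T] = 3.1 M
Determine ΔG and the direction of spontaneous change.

Qc = [G]·[E]·[T]³ / ([Z]²·[DE]) = (2.5)·(0.16)·(3.1)³ / ((1.2)²·(0.035)) = 236
ΔG = RT ln(Qc/Kc) = (8.314 J mol⁻¹ K⁻¹)(350 K) × ln(236/860)
   = (2.910 kJ/mol)(-1.293) = -3.76 kJ/mol
ΔG < 0, so the forward reaction is spontaneous (proceeds forward).

ΔG = -3.76 kJ/mol; the forward reaction is spontaneous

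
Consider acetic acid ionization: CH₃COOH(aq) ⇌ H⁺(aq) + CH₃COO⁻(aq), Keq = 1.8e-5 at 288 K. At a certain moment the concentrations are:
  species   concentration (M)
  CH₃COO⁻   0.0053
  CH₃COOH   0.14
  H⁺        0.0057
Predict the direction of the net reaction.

reverse (toward reactants)

Q = [H⁺]·[CH₃COO⁻] / [CH₃COOH] = (0.0057)·(0.0053) / (0.14) = 2.2e-4
Q = 2.2e-4 > Keq = 1.8e-5, so the reverse reaction proceeds.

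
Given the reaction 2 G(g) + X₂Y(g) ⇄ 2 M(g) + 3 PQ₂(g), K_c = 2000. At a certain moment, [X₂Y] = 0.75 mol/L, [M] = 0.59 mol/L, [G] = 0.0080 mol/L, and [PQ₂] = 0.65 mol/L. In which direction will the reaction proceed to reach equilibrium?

Q_c = [M]²·[PQ₂]³ / ([G]²·[X₂Y]) = (0.59)²·(0.65)³ / ((0.0080)²·(0.75)) = 2000
Q_c = 2000 = K_c, so the system is already at equilibrium.

no net change (already at equilibrium)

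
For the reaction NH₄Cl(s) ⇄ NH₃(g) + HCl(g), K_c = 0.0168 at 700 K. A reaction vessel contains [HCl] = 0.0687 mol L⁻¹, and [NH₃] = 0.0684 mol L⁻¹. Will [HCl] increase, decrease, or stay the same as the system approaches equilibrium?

increase

(NH₄Cl is a pure solid — omitted from Q_c.)
Q_c = [NH₃]·[HCl] = (0.0684)·(0.0687) = 0.00470
Q_c = 0.00470 < K_c = 0.0168: net forward reaction.
HCl is a product, so it increases.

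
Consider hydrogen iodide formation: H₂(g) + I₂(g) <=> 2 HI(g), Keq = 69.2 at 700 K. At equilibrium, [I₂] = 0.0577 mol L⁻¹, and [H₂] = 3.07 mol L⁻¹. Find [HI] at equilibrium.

At equilibrium, Keq = [HI]² / ([H₂]·[I₂]) = 69.2.
([HI])² / ((3.07)·(0.0577)) = 69.2
[HI]² = 12.3 ⇒ [HI] = 3.50 mol L⁻¹

[HI] = 3.50 mol L⁻¹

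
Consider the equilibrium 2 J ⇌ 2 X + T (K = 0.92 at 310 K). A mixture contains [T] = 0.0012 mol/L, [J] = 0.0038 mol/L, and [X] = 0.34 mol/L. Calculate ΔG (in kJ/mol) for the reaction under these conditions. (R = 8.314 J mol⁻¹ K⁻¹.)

ΔG = 6.05 kJ/mol

Q = [X]²·[T] / [J]² = (0.34)²·(0.0012) / (0.0038)² = 9.61
ΔG = RT ln(Q/K) = (8.314 J mol⁻¹ K⁻¹)(310 K) × ln(9.61/0.92)
   = (2.577 kJ/mol)(2.346) = 6.05 kJ/mol
ΔG > 0, so the forward reaction is non-spontaneous (proceeds in reverse).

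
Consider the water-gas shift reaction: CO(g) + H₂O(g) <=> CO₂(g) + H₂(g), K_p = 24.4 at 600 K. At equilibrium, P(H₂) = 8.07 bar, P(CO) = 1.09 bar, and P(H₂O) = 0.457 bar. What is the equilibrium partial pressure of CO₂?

P(CO₂) = 1.51 bar

At equilibrium, K_p = P(CO₂)·P(H₂) / (P(CO)·P(H₂O)) = 24.4.
(P(CO₂))·(8.07) / ((1.09)·(0.457)) = 24.4
P(CO₂) = 1.51 bar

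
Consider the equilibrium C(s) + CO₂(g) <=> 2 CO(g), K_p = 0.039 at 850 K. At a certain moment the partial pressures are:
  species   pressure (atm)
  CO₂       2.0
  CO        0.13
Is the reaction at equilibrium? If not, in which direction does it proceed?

toward products

(C is a pure solid — omitted from Q_p.)
Q_p = P(CO)² / P(CO₂) = (0.13)² / (2.0) = 0.0085
Q_p = 0.0085 < K_p = 0.039, so the forward reaction proceeds.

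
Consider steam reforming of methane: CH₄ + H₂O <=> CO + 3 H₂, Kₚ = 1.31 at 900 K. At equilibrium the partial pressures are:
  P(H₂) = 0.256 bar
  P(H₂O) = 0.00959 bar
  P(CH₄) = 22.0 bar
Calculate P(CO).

At equilibrium, Kₚ = P(CO)·P(H₂)³ / (P(CH₄)·P(H₂O)) = 1.31.
(P(CO))·(0.256)³ / ((22.0)·(0.00959)) = 1.31
P(CO) = 16.5 bar

P(CO) = 16.5 bar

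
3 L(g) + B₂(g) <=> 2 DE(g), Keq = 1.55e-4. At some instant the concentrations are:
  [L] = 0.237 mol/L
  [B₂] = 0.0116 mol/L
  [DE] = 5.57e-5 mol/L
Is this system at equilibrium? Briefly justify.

Q = [DE]² / ([L]³·[B₂]) = (5.57e-5)² / ((0.237)³·(0.0116)) = 2.01e-5
Q = 2.01e-5 < Keq = 1.55e-4: net forward reaction.

no; Q < K, reaction proceeds forward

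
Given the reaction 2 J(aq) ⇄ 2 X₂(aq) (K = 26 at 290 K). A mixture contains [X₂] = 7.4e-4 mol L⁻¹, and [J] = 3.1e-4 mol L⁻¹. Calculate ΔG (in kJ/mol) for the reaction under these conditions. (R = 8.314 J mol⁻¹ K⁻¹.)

Q = [X₂]² / [J]² = (7.4e-4)² / (3.1e-4)² = 5.70
ΔG = RT ln(Q/K) = (8.314 J mol⁻¹ K⁻¹)(290 K) × ln(5.70/26)
   = (2.411 kJ/mol)(-1.518) = -3.66 kJ/mol
ΔG < 0, so the forward reaction is spontaneous (proceeds forward).

ΔG = -3.66 kJ/mol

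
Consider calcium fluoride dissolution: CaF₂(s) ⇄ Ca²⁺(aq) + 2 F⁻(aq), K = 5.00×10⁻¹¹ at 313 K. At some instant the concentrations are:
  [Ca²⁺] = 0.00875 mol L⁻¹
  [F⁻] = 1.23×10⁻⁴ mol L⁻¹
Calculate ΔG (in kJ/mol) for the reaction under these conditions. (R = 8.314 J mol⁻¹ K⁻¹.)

(CaF₂ is a pure solid — omitted from Q.)
Q = [Ca²⁺]·[F⁻]² = (0.00875)·(1.23×10⁻⁴)² = 1.32×10⁻¹⁰
ΔG = RT ln(Q/K) = (8.314 J mol⁻¹ K⁻¹)(313 K) × ln(1.32×10⁻¹⁰/5.00×10⁻¹¹)
   = (2.602 kJ/mol)(0.9708) = 2.53 kJ/mol
ΔG > 0, so the forward reaction is non-spontaneous (proceeds in reverse).

ΔG = 2.53 kJ/mol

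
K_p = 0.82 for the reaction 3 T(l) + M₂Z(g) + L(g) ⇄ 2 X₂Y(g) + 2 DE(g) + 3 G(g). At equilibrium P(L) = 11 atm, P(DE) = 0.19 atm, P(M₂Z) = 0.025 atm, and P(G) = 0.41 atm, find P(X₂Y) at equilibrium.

P(X₂Y) = 9.5 atm

(T is a pure liquid — omitted from K_p.)
At equilibrium, K_p = P(X₂Y)²·P(DE)²·P(G)³ / (P(M₂Z)·P(L)) = 0.82.
(P(X₂Y))²·(0.19)²·(0.41)³ / ((0.025)·(11)) = 0.82
P(X₂Y)² = 90.6 ⇒ P(X₂Y) = 9.5 atm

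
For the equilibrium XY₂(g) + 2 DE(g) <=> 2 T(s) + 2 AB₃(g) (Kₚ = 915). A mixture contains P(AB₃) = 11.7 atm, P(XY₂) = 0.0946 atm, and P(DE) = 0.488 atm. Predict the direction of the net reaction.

reverse (toward reactants)

(T is a pure solid — omitted from Qₚ.)
Qₚ = P(AB₃)² / (P(XY₂)·P(DE)²) = (11.7)² / ((0.0946)·(0.488)²) = 6080
Qₚ = 6080 > Kₚ = 915, so the reverse reaction proceeds.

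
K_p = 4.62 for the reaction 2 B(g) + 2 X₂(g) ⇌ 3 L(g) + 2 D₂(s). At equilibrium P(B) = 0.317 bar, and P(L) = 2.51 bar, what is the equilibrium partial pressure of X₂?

P(X₂) = 5.84 bar

(D₂ is a pure solid — omitted from K_p.)
At equilibrium, K_p = P(L)³ / (P(B)²·P(X₂)²) = 4.62.
(2.51)³ / ((0.317)²·(P(X₂))²) = 4.62
P(X₂)² = 34.1 ⇒ P(X₂) = 5.84 bar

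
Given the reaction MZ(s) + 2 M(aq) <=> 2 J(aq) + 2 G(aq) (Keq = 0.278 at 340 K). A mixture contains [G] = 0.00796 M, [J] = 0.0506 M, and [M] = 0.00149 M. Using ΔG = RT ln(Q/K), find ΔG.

ΔG = -3.78 kJ/mol

(MZ is a pure solid — omitted from Q.)
Q = [J]²·[G]² / [M]² = (0.0506)²·(0.00796)² / (0.00149)² = 0.0731
ΔG = RT ln(Q/Keq) = (8.314 J mol⁻¹ K⁻¹)(340 K) × ln(0.0731/0.278)
   = (2.827 kJ/mol)(-1.336) = -3.78 kJ/mol
ΔG < 0, so the forward reaction is spontaneous (proceeds forward).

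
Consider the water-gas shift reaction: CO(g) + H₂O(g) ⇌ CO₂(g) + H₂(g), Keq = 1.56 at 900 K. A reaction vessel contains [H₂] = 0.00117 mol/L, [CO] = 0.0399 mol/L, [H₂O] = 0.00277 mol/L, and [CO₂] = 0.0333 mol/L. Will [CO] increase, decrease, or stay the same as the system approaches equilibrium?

decrease

Q = [CO₂]·[H₂] / ([CO]·[H₂O]) = (0.0333)·(0.00117) / ((0.0399)·(0.00277)) = 0.353
Q = 0.353 < Keq = 1.56: net forward reaction.
CO is a reactant, so it decreases.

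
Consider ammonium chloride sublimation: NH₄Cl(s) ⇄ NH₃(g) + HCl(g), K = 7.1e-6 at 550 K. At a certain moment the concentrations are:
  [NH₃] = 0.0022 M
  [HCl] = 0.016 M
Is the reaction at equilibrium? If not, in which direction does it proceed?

(NH₄Cl is a pure solid — omitted from Q.)
Q = [NH₃]·[HCl] = (0.0022)·(0.016) = 3.5e-5
Q = 3.5e-5 > K = 7.1e-6, so the reverse reaction proceeds.

toward reactants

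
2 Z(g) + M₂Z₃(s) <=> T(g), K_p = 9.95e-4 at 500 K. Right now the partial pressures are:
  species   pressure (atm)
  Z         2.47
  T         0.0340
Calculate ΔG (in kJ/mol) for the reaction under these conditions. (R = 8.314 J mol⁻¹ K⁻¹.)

ΔG = 7.16 kJ/mol

(M₂Z₃ is a pure solid — omitted from Q_p.)
Q_p = P(T) / P(Z)² = (0.0340) / (2.47)² = 0.00557
ΔG = RT ln(Q_p/K_p) = (8.314 J mol⁻¹ K⁻¹)(500 K) × ln(0.00557/9.95e-4)
   = (4.157 kJ/mol)(1.722) = 7.16 kJ/mol
ΔG > 0, so the forward reaction is non-spontaneous (proceeds in reverse).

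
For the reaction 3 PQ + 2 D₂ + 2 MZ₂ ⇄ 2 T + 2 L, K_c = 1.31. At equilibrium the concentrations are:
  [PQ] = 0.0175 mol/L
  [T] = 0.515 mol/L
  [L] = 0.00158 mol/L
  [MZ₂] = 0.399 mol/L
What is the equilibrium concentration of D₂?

At equilibrium, K_c = [T]²·[L]² / ([PQ]³·[D₂]²·[MZ₂]²) = 1.31.
(0.515)²·(0.00158)² / ((0.0175)³·([D₂])²·(0.399)²) = 1.31
[D₂]² = 0.592 ⇒ [D₂] = 0.770 mol/L

[D₂] = 0.770 mol/L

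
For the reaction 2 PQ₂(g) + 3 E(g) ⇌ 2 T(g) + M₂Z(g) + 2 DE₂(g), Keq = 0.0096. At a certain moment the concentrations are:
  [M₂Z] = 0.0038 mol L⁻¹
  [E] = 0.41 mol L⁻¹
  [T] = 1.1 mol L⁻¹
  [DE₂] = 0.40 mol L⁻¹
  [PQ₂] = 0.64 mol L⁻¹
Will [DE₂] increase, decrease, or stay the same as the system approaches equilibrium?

decrease

Q = [T]²·[M₂Z]·[DE₂]² / ([PQ₂]²·[E]³) = (1.1)²·(0.0038)·(0.40)² / ((0.64)²·(0.41)³) = 0.026
Q = 0.026 > Keq = 0.0096: net reverse reaction.
DE₂ is a product, so it decreases.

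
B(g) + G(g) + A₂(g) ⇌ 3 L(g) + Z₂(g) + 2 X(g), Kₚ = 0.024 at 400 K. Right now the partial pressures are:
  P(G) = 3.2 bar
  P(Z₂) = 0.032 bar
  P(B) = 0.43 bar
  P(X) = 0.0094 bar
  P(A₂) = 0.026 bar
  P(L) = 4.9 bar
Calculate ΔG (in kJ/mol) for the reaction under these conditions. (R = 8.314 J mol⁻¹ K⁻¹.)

ΔG = -3.15 kJ/mol

Qₚ = P(L)³·P(Z₂)·P(X)² / (P(B)·P(G)·P(A₂)) = (4.9)³·(0.032)·(0.0094)² / ((0.43)·(3.2)·(0.026)) = 0.00930
ΔG = RT ln(Qₚ/Kₚ) = (8.314 J mol⁻¹ K⁻¹)(400 K) × ln(0.00930/0.024)
   = (3.326 kJ/mol)(-0.9480) = -3.15 kJ/mol
ΔG < 0, so the forward reaction is spontaneous (proceeds forward).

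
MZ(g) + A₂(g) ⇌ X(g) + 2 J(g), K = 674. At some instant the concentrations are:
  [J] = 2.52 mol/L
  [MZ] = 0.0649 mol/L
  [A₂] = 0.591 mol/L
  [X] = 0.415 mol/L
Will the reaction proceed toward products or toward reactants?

Q = [X]·[J]² / ([MZ]·[A₂]) = (0.415)·(2.52)² / ((0.0649)·(0.591)) = 68.7
Q = 68.7 < K = 674, so the forward reaction proceeds.

in the forward direction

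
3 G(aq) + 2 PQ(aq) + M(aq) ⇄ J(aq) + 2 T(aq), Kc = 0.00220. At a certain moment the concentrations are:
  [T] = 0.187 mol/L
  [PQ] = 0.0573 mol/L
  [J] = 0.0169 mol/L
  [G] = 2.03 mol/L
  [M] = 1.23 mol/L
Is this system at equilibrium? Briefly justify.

no; Q > K, reaction proceeds in reverse

Qc = [J]·[T]² / ([G]³·[PQ]²·[M]) = (0.0169)·(0.187)² / ((2.03)³·(0.0573)²·(1.23)) = 0.0175
Qc = 0.0175 > Kc = 0.00220: net reverse reaction.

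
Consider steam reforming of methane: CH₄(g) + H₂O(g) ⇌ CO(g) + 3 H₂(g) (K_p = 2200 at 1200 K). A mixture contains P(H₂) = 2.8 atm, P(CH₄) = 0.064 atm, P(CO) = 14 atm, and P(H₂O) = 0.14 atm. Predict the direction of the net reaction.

to the left

Q_p = P(CO)·P(H₂)³ / (P(CH₄)·P(H₂O)) = (14)·(2.8)³ / ((0.064)·(0.14)) = 34000
Q_p = 34000 > K_p = 2200, so the reverse reaction proceeds.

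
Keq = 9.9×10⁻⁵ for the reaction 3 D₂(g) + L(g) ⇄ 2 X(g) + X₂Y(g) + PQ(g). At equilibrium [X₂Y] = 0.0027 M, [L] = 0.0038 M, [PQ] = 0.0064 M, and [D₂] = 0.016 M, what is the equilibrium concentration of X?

At equilibrium, Keq = [X]²·[X₂Y]·[PQ] / ([D₂]³·[L]) = 9.9×10⁻⁵.
([X])²·(0.0027)·(0.0064) / ((0.016)³·(0.0038)) = 9.9×10⁻⁵
[X]² = 8.92×10⁻⁸ ⇒ [X] = 3.0×10⁻⁴ M

[X] = 3.0×10⁻⁴ M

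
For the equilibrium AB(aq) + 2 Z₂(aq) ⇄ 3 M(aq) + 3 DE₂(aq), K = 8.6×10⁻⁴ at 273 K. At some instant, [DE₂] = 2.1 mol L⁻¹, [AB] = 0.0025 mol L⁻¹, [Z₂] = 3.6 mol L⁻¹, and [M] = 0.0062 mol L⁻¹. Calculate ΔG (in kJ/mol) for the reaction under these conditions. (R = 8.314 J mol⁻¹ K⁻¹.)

Q = [M]³·[DE₂]³ / ([AB]·[Z₂]²) = (0.0062)³·(2.1)³ / ((0.0025)·(3.6)²) = 6.81×10⁻⁵
ΔG = RT ln(Q/K) = (8.314 J mol⁻¹ K⁻¹)(273 K) × ln(6.81×10⁻⁵/8.6×10⁻⁴)
   = (2.270 kJ/mol)(-2.536) = -5.76 kJ/mol
ΔG < 0, so the forward reaction is spontaneous (proceeds forward).

ΔG = -5.76 kJ/mol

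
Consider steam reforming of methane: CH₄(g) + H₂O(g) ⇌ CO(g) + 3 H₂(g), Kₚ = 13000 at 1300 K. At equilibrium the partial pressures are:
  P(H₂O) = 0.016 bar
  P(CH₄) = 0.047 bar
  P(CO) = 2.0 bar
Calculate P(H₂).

At equilibrium, Kₚ = P(CO)·P(H₂)³ / (P(CH₄)·P(H₂O)) = 13000.
(2.0)·(P(H₂))³ / ((0.047)·(0.016)) = 13000
P(H₂)³ = 4.89 ⇒ P(H₂) = 1.7 bar

P(H₂) = 1.7 bar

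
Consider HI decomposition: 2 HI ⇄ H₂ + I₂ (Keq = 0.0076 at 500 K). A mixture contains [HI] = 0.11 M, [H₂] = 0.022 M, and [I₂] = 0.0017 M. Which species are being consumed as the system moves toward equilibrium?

HI (reactants)

Q = [H₂]·[I₂] / [HI]² = (0.022)·(0.0017) / (0.11)² = 0.0031
Q = 0.0031 < Keq = 0.0076: net forward reaction.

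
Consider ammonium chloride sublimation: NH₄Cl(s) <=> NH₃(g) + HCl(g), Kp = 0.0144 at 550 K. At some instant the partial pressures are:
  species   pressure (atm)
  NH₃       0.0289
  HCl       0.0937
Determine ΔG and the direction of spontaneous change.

(NH₄Cl is a pure solid — omitted from Qp.)
Qp = P(NH₃)·P(HCl) = (0.0289)·(0.0937) = 0.00271
ΔG = RT ln(Qp/Kp) = (8.314 J mol⁻¹ K⁻¹)(550 K) × ln(0.00271/0.0144)
   = (4.573 kJ/mol)(-1.670) = -7.64 kJ/mol
ΔG < 0, so the forward reaction is spontaneous (proceeds forward).

ΔG = -7.64 kJ/mol; the forward reaction is spontaneous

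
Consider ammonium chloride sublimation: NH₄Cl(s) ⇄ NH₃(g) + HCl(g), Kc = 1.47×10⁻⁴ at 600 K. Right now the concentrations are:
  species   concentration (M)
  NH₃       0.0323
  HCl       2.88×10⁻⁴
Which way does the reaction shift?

in the forward direction

(NH₄Cl is a pure solid — omitted from Qc.)
Qc = [NH₃]·[HCl] = (0.0323)·(2.88×10⁻⁴) = 9.30×10⁻⁶
Qc = 9.30×10⁻⁶ < Kc = 1.47×10⁻⁴, so the forward reaction proceeds.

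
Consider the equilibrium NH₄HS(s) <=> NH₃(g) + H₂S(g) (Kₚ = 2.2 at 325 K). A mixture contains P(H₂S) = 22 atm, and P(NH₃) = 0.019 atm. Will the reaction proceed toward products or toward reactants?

in the forward direction

(NH₄HS is a pure solid — omitted from Qₚ.)
Qₚ = P(NH₃)·P(H₂S) = (0.019)·(22) = 0.42
Qₚ = 0.42 < Kₚ = 2.2, so the forward reaction proceeds.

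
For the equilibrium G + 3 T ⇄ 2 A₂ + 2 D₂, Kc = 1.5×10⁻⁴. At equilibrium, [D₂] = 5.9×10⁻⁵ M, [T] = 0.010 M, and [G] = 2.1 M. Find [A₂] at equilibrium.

At equilibrium, Kc = [A₂]²·[D₂]² / ([G]·[T]³) = 1.5×10⁻⁴.
([A₂])²·(5.9×10⁻⁵)² / ((2.1)·(0.010)³) = 1.5×10⁻⁴
[A₂]² = 0.0905 ⇒ [A₂] = 0.30 M

[A₂] = 0.30 M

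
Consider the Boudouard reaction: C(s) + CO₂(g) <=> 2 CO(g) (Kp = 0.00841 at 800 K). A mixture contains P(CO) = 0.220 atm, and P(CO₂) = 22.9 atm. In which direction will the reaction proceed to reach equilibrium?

(C is a pure solid — omitted from Qp.)
Qp = P(CO)² / P(CO₂) = (0.220)² / (22.9) = 0.00211
Qp = 0.00211 < Kp = 0.00841, so the forward reaction proceeds.

in the forward direction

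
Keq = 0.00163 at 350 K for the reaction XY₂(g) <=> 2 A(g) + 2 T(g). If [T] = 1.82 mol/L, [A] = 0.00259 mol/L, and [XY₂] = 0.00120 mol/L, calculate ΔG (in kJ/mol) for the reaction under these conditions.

Q = [A]²·[T]² / [XY₂] = (0.00259)²·(1.82)² / (0.00120) = 0.0185
ΔG = RT ln(Q/Keq) = (8.314 J mol⁻¹ K⁻¹)(350 K) × ln(0.0185/0.00163)
   = (2.910 kJ/mol)(2.429) = 7.07 kJ/mol
ΔG > 0, so the forward reaction is non-spontaneous (proceeds in reverse).

ΔG = 7.07 kJ/mol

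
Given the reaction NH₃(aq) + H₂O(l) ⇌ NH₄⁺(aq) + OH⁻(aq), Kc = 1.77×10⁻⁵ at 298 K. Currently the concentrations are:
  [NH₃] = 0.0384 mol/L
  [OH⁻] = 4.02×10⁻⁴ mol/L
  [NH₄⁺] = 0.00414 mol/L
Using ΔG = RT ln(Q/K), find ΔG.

(H₂O is a pure liquid — omitted from Qc.)
Qc = [NH₄⁺]·[OH⁻] / [NH₃] = (0.00414)·(4.02×10⁻⁴) / (0.0384) = 4.33×10⁻⁵
ΔG = RT ln(Qc/Kc) = (8.314 J mol⁻¹ K⁻¹)(298 K) × ln(4.33×10⁻⁵/1.77×10⁻⁵)
   = (2.478 kJ/mol)(0.8946) = 2.22 kJ/mol
ΔG > 0, so the forward reaction is non-spontaneous (proceeds in reverse).

ΔG = 2.22 kJ/mol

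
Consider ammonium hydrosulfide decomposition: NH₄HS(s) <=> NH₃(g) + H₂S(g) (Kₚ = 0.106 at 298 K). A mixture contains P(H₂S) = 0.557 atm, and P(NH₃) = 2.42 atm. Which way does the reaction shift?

(NH₄HS is a pure solid — omitted from Qₚ.)
Qₚ = P(NH₃)·P(H₂S) = (2.42)·(0.557) = 1.35
Qₚ = 1.35 > Kₚ = 0.106, so the reverse reaction proceeds.

to the left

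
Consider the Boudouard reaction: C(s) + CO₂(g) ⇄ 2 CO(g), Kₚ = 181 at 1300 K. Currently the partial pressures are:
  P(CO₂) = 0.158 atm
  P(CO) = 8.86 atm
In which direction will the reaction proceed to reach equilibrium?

(C is a pure solid — omitted from Qₚ.)
Qₚ = P(CO)² / P(CO₂) = (8.86)² / (0.158) = 497
Qₚ = 497 > Kₚ = 181, so the reverse reaction proceeds.

in the reverse direction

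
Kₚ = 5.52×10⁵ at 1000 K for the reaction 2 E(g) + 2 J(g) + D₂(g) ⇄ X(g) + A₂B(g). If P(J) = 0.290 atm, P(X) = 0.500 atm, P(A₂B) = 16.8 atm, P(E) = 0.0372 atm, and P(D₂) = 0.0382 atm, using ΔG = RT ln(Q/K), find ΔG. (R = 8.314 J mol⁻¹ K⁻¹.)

Qₚ = P(X)·P(A₂B) / (P(E)²·P(J)²·P(D₂)) = (0.500)·(16.8) / ((0.0372)²·(0.290)²·(0.0382)) = 1.89×10⁶
ΔG = RT ln(Qₚ/Kₚ) = (8.314 J mol⁻¹ K⁻¹)(1000 K) × ln(1.89×10⁶/5.52×10⁵)
   = (8.314 kJ/mol)(1.231) = 10.2 kJ/mol
ΔG > 0, so the forward reaction is non-spontaneous (proceeds in reverse).

ΔG = 10.2 kJ/mol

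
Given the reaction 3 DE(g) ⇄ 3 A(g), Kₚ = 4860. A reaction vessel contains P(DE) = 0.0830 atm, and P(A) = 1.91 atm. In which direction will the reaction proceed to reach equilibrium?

toward reactants

Qₚ = P(A)³ / P(DE)³ = (1.91)³ / (0.0830)³ = 12200
Qₚ = 12200 > Kₚ = 4860, so the reverse reaction proceeds.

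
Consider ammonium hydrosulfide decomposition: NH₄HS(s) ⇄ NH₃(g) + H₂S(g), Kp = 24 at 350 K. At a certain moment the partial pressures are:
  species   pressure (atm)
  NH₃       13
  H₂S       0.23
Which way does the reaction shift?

forward (toward products)

(NH₄HS is a pure solid — omitted from Qp.)
Qp = P(NH₃)·P(H₂S) = (13)·(0.23) = 3.0
Qp = 3.0 < Kp = 24, so the forward reaction proceeds.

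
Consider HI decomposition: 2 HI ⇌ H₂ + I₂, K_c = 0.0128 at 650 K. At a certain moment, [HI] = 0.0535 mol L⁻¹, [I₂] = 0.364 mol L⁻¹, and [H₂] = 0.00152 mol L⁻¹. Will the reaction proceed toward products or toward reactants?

Q_c = [H₂]·[I₂] / [HI]² = (0.00152)·(0.364) / (0.0535)² = 0.193
Q_c = 0.193 > K_c = 0.0128, so the reverse reaction proceeds.

in the reverse direction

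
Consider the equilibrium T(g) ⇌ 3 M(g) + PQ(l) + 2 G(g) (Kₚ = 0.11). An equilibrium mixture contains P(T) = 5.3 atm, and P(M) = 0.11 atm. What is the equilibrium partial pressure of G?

(PQ is a pure liquid — omitted from Kₚ.)
At equilibrium, Kₚ = P(M)³·P(G)² / P(T) = 0.11.
(0.11)³·(P(G))² / (5.3) = 0.11
P(G)² = 438 ⇒ P(G) = 21 atm

P(G) = 21 atm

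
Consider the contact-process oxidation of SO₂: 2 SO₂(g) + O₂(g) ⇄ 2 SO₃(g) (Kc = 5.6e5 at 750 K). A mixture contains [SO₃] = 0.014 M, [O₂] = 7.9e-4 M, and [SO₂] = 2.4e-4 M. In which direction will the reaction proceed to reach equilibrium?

Qc = [SO₃]² / ([SO₂]²·[O₂]) = (0.014)² / ((2.4e-4)²·(7.9e-4)) = 4.3e6
Qc = 4.3e6 > Kc = 5.6e5, so the reverse reaction proceeds.

toward reactants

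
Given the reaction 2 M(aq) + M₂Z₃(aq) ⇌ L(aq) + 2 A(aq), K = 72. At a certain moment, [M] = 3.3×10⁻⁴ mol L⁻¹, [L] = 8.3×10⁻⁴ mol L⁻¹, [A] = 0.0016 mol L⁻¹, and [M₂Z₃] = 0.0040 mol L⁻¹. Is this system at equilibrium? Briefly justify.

no; Q < K, reaction proceeds forward

Q = [L]·[A]² / ([M]²·[M₂Z₃]) = (8.3×10⁻⁴)·(0.0016)² / ((3.3×10⁻⁴)²·(0.0040)) = 4.9
Q = 4.9 < K = 72: net forward reaction.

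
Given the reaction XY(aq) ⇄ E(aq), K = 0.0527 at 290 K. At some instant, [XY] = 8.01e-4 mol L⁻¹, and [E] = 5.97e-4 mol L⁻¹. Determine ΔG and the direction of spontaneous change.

Q = [E] / [XY] = (5.97e-4) / (8.01e-4) = 0.745
ΔG = RT ln(Q/K) = (8.314 J mol⁻¹ K⁻¹)(290 K) × ln(0.745/0.0527)
   = (2.411 kJ/mol)(2.649) = 6.39 kJ/mol
ΔG > 0, so the forward reaction is non-spontaneous (proceeds in reverse).

ΔG = 6.39 kJ/mol; the forward reaction is non-spontaneous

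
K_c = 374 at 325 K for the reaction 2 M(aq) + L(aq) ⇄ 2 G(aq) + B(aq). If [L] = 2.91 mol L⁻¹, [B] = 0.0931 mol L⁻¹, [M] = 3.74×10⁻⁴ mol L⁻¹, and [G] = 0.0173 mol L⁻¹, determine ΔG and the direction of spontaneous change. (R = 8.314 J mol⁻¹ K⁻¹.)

ΔG = -4.59 kJ/mol; the forward reaction is spontaneous

Q_c = [G]²·[B] / ([M]²·[L]) = (0.0173)²·(0.0931) / ((3.74×10⁻⁴)²·(2.91)) = 68.5
ΔG = RT ln(Q_c/K_c) = (8.314 J mol⁻¹ K⁻¹)(325 K) × ln(68.5/374)
   = (2.702 kJ/mol)(-1.697) = -4.59 kJ/mol
ΔG < 0, so the forward reaction is spontaneous (proceeds forward).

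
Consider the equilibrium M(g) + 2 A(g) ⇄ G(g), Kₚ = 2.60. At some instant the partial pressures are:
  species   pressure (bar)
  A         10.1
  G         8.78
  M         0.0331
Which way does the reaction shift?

Qₚ = P(G) / (P(M)·P(A)²) = (8.78) / ((0.0331)·(10.1)²) = 2.60
Qₚ = 2.60 = Kₚ, so the system is already at equilibrium.

no net change (already at equilibrium)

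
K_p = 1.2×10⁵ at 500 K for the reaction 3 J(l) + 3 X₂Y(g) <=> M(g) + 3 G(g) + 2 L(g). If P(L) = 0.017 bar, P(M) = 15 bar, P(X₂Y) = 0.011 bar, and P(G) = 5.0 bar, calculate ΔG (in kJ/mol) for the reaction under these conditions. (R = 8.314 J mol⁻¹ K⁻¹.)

(J is a pure liquid — omitted from Q_p.)
Q_p = P(M)·P(G)³·P(L)² / P(X₂Y)³ = (15)·(5.0)³·(0.017)² / (0.011)³ = 4.07×10⁵
ΔG = RT ln(Q_p/K_p) = (8.314 J mol⁻¹ K⁻¹)(500 K) × ln(4.07×10⁵/1.2×10⁵)
   = (4.157 kJ/mol)(1.221) = 5.08 kJ/mol
ΔG > 0, so the forward reaction is non-spontaneous (proceeds in reverse).

ΔG = 5.08 kJ/mol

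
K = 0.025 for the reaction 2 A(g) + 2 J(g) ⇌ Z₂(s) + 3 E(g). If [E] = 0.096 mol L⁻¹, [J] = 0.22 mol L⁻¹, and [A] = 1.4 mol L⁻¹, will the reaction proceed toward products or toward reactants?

(Z₂ is a pure solid — omitted from Q.)
Q = [E]³ / ([A]²·[J]²) = (0.096)³ / ((1.4)²·(0.22)²) = 0.0093
Q = 0.0093 < K = 0.025, so the forward reaction proceeds.

forward (toward products)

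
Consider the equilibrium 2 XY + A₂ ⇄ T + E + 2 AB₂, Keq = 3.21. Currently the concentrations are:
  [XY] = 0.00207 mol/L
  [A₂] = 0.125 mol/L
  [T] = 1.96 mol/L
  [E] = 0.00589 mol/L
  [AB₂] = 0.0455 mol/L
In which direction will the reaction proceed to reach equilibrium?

Q = [T]·[E]·[AB₂]² / ([XY]²·[A₂]) = (1.96)·(0.00589)·(0.0455)² / ((0.00207)²·(0.125)) = 44.6
Q = 44.6 > Keq = 3.21, so the reverse reaction proceeds.

reverse (toward reactants)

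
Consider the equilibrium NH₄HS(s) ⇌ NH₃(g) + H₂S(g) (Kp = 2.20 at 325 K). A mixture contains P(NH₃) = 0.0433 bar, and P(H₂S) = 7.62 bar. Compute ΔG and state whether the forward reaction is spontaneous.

ΔG = -5.13 kJ/mol; the forward reaction is spontaneous

(NH₄HS is a pure solid — omitted from Qp.)
Qp = P(NH₃)·P(H₂S) = (0.0433)·(7.62) = 0.330
ΔG = RT ln(Qp/Kp) = (8.314 J mol⁻¹ K⁻¹)(325 K) × ln(0.330/2.20)
   = (2.702 kJ/mol)(-1.897) = -5.13 kJ/mol
ΔG < 0, so the forward reaction is spontaneous (proceeds forward).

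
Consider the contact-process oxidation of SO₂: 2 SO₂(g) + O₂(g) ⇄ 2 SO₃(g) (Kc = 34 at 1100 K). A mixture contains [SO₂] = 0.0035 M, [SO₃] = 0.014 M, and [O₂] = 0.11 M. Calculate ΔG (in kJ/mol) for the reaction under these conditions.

Qc = [SO₃]² / ([SO₂]²·[O₂]) = (0.014)² / ((0.0035)²·(0.11)) = 145
ΔG = RT ln(Qc/Kc) = (8.314 J mol⁻¹ K⁻¹)(1100 K) × ln(145/34)
   = (9.145 kJ/mol)(1.450) = 13.3 kJ/mol
ΔG > 0, so the forward reaction is non-spontaneous (proceeds in reverse).

ΔG = 13.3 kJ/mol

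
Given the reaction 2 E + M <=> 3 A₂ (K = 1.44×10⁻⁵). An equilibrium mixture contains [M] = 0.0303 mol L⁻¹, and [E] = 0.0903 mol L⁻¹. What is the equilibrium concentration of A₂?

At equilibrium, K = [A₂]³ / ([E]²·[M]) = 1.44×10⁻⁵.
([A₂])³ / ((0.0903)²·(0.0303)) = 1.44×10⁻⁵
[A₂]³ = 3.56×10⁻⁹ ⇒ [A₂] = 0.00153 mol L⁻¹

[A₂] = 0.00153 mol L⁻¹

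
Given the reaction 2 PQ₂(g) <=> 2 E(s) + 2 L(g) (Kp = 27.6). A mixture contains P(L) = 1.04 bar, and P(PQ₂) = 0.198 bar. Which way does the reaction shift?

(E is a pure solid — omitted from Qp.)
Qp = P(L)² / P(PQ₂)² = (1.04)² / (0.198)² = 27.6
Qp = 27.6 = Kp, so the system is already at equilibrium.

no net change (already at equilibrium)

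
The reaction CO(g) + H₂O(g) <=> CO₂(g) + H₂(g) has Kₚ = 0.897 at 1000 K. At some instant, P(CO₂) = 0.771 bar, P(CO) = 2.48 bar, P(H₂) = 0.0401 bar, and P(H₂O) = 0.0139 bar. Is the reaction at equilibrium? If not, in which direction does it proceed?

at equilibrium

Qₚ = P(CO₂)·P(H₂) / (P(CO)·P(H₂O)) = (0.771)·(0.0401) / ((2.48)·(0.0139)) = 0.897
Qₚ = 0.897 = Kₚ, so the system is already at equilibrium.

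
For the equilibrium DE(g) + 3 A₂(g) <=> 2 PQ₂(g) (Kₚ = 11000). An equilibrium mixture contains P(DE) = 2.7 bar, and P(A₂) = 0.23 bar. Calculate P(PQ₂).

P(PQ₂) = 19 bar

At equilibrium, Kₚ = P(PQ₂)² / (P(DE)·P(A₂)³) = 11000.
(P(PQ₂))² / ((2.7)·(0.23)³) = 11000
P(PQ₂)² = 361 ⇒ P(PQ₂) = 19 bar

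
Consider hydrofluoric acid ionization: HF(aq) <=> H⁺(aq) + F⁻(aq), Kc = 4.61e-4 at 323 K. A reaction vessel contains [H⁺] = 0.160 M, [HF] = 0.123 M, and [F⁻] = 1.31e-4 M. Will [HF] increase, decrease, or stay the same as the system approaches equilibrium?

Qc = [H⁺]·[F⁻] / [HF] = (0.160)·(1.31e-4) / (0.123) = 1.70e-4
Qc = 1.70e-4 < Kc = 4.61e-4: net forward reaction.
HF is a reactant, so it decreases.

decrease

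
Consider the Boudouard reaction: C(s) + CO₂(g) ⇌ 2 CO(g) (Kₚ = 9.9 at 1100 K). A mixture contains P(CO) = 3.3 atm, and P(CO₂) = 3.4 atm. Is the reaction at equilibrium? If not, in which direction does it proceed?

(C is a pure solid — omitted from Qₚ.)
Qₚ = P(CO)² / P(CO₂) = (3.3)² / (3.4) = 3.2
Qₚ = 3.2 < Kₚ = 9.9, so the forward reaction proceeds.

toward products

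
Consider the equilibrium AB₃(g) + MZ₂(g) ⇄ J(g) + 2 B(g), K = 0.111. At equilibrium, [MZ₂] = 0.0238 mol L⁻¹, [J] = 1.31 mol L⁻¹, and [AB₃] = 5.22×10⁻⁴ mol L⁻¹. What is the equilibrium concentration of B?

At equilibrium, K = [J]·[B]² / ([AB₃]·[MZ₂]) = 0.111.
(1.31)·([B])² / ((5.22×10⁻⁴)·(0.0238)) = 0.111
[B]² = 1.05×10⁻⁶ ⇒ [B] = 0.00103 mol L⁻¹

[B] = 0.00103 mol L⁻¹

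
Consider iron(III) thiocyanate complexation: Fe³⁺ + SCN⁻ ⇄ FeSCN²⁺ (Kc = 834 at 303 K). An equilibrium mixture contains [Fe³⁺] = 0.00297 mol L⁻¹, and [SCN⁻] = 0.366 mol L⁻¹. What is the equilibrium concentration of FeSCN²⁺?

At equilibrium, Kc = [FeSCN²⁺] / ([Fe³⁺]·[SCN⁻]) = 834.
([FeSCN²⁺]) / ((0.00297)·(0.366)) = 834
[FeSCN²⁺] = 0.907 mol L⁻¹

[FeSCN²⁺] = 0.907 mol L⁻¹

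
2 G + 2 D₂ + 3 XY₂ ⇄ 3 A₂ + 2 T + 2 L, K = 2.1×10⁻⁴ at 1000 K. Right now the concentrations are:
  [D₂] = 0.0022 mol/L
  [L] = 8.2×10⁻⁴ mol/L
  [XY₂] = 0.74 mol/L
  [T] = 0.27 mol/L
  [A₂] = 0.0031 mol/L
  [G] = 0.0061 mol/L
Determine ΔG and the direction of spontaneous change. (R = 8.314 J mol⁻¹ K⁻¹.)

ΔG = -19.5 kJ/mol; the forward reaction is spontaneous

Q = [A₂]³·[T]²·[L]² / ([G]²·[D₂]²·[XY₂]³) = (0.0031)³·(0.27)²·(8.2×10⁻⁴)² / ((0.0061)²·(0.0022)²·(0.74)³) = 2.00×10⁻⁵
ΔG = RT ln(Q/K) = (8.314 J mol⁻¹ K⁻¹)(1000 K) × ln(2.00×10⁻⁵/2.1×10⁻⁴)
   = (8.314 kJ/mol)(-2.351) = -19.5 kJ/mol
ΔG < 0, so the forward reaction is spontaneous (proceeds forward).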